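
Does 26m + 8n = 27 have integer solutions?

Step 1: Compute gcd(26, 8).
gcd(26, 8) = 2

Step 2: Check divisibility.
Does 2 divide 27? 27 = 2 x 13 + 1, so no.

By the theorem on linear Diophantine equations, 26m + 8n = 27 has integer solutions if and only if gcd(26, 8) divides 27. Since 2 does not divide 27, no solutions exist.

No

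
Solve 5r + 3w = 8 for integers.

Step 1: Check solvability.
gcd(5, 3) = 1
Since 1 divides 8, solutions exist.

Step 2: Apply extended Euclidean algorithm to find gcd.
We find integers such that 5*x0 + 3*y0 = 1

Step 3: Scale the particular solution.
Multiply by 8/1 = 8:
r = -8, w = 16

Step 4: Verify.
5*(-8) + 3*(16) = 8 = 8 ✓

r = -8, w = 16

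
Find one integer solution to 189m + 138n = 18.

Step 1: Check solvability.
gcd(189, 138) = 3
Since 3 divides 18, solutions exist.

Step 2: Apply extended Euclidean algorithm to find gcd.
We find integers such that 189*x0 + 138*y0 = 3

Step 3: Scale the particular solution.
Multiply by 18/3 = 6:
m = 114, n = -156

Step 4: Verify.
189*(114) + 138*(-156) = 18 = 18 ✓

m = 114, n = -156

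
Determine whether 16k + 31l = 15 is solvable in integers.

Step 1: Compute gcd(16, 31).
gcd(16, 31) = 1

Step 2: Check divisibility.
Does 1 divide 15? 15 = 1 x 15, so yes.

By the theorem on linear Diophantine equations, 16k + 31l = 15 has integer solutions if and only if gcd(16, 31) divides 15. Since 1 | 15, solutions exist.

Yes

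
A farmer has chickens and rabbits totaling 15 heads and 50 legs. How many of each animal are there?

Let c = chickens, r = rabbits.
Heads: c + r = 15
Legs: 2c + 4r = 50
From the first equation, c = 15 - r. Substitute:
2(15 - r) + 4r = 50
30 + 2r = 50
r = (50 - 30)/2 = 10
c = 15 - 10 = 5

Chickens: 5, Rabbits: 10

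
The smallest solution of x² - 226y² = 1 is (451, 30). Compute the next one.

Solutions to x² - Dy² = 1 are generated by powers of (x₀ + y₀√D).
The next solution satisfies x₁ + y₁√226 = (x₀ + y₀√226)², giving:
x₁ = x₀² + 226y₀² = 451² + 226·30² = 203401 + 203400 = 406801
y₁ = 2x₀y₀ = 2·451·30 = 27060

Verify: 406801² - 226·27060² = 165487053601 - 165487053600 = 1 ✓

x = 406801, y = 27060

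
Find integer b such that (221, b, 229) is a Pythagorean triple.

b² = c² - a² = 229² - 221² = 52441 - 48841 = 3600
b = sqrt(3600) = 60

60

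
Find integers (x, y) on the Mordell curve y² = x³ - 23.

Try small integer x values and check whether x³ - 23 is a perfect square.
x = 3: x³ - 23 = 3³ - 23 = 27 - 23 = 4
Is 4 a perfect square? 2² = 4 ✓
So (x, y) = (3, 2) is a solution.

x = 3, y = 2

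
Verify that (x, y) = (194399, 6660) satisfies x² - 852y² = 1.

Compute x² = 194399² = 37790971201
Compute 852y² = 852·6660² = 852·44355600 = 37790971200
x² - 852y² = 37790971201 - 37790971200 = 1
Since this equals 1, (194399, 6660) is a solution.

Yes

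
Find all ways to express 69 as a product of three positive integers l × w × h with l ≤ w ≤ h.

Iterate l from 1 to ⌊69^(1/3)⌋. For each l dividing 69, iterate w ≥ l with w dividing 69/l, and set h = 69/(l·w).
Triples found (2): (1×1×69), (1×3×23)

(1×1×69), (1×3×23)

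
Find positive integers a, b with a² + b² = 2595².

We need a² + b² = 2595² = 6734025.
Trying: 861² + 2448² = 741321 + 5992704 = 6734025 ✓

(861, 2448, 2595)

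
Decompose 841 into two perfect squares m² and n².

We need to find integers m, n > 0 such that m² + n² = 841.
Trying m = 20: n² = 841 - 20² = 841 - 400 = 441
n = 21
Check: 20² + 21² = 400 + 441 = 841 ✓

841 = 20² + 21²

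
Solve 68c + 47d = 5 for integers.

Step 1: Check solvability.
gcd(68, 47) = 1
Since 1 divides 5, solutions exist.

Step 2: Apply extended Euclidean algorithm to find gcd.
We find integers such that 68*x0 + 47*y0 = 1

Step 3: Scale the particular solution.
Multiply by 5/1 = 5:
c = 45, d = -65

Step 4: Verify.
68*(45) + 47*(-65) = 5 = 5 ✓

c = 45, d = -65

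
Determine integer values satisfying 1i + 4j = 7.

Step 1: Check solvability.
gcd(1, 4) = 1
Since 1 divides 7, solutions exist.

Step 2: Apply extended Euclidean algorithm to find gcd.
We find integers such that 1*x0 + 4*y0 = 1

Step 3: Scale the particular solution.
Multiply by 7/1 = 7:
i = 7, j = 0

Step 4: Verify.
1*(7) + 4*(0) = 7 = 7 ✓

i = 7, j = 0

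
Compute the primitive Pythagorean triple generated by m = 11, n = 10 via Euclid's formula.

a = m² - n² = 11² - 10² = 121 - 100 = 21
b = 2mn = 2·11·10 = 220
c = m² + n² = 121 + 100 = 221
Verify: 21² + 220² = 441 + 48400 = 48841 = 221² ✓

(21, 220, 221)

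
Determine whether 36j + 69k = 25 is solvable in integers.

Step 1: Compute gcd(36, 69).
gcd(36, 69) = 3

Step 2: Check divisibility.
Does 3 divide 25? 25 = 3 x 8 + 1, so no.

By the theorem on linear Diophantine equations, 36j + 69k = 25 has integer solutions if and only if gcd(36, 69) divides 25. Since 3 does not divide 25, no solutions exist.

No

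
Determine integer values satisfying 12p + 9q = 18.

Step 1: Check solvability.
gcd(12, 9) = 3
Since 3 divides 18, solutions exist.

Step 2: Apply extended Euclidean algorithm to find gcd.
We find integers such that 12*x0 + 9*y0 = 3

Step 3: Scale the particular solution.
Multiply by 18/3 = 6:
p = 6, q = -6

Step 4: Verify.
12*(6) + 9*(-6) = 18 = 18 ✓

p = 6, q = -6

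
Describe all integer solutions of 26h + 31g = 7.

Step 1: Compute gcd(26, 31) = 1.
Since 1 divides 7, solutions exist.

Step 2: Find a particular solution using extended Euclidean algorithm.
We get h₀ = 42, g₀ = -35.
Check: 26*42 + 31*-35 = 7 = 7 ✓

Step 3: Write the general solution.
h = 42 + (31/1)t = 42 + 31t
g = -35 - (26/1)t = -35 - 26t
for any integer t.

h = 42 + 31t, g = -35 - 26t for integer t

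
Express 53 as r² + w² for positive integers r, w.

We need to find integers r, w > 0 such that r² + w² = 53.
Trying r = 2: w² = 53 - 2² = 53 - 4 = 49
w = 7
Check: 2² + 7² = 4 + 49 = 53 ✓

53 = 2² + 7²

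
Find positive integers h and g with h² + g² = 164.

We need to find integers h, g > 0 such that h² + g² = 164.
Trying h = 8: g² = 164 - 8² = 164 - 64 = 100
g = 10
Check: 8² + 10² = 64 + 100 = 164 ✓

164 = 8² + 10²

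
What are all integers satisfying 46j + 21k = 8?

Step 1: Compute gcd(46, 21) = 1.
Since 1 divides 8, solutions exist.

Step 2: Find a particular solution using extended Euclidean algorithm.
We get j₀ = -40, k₀ = 88.
Check: 46*-40 + 21*88 = 8 = 8 ✓

Step 3: Write the general solution.
j = -40 + (21/1)t = -40 + 21t
k = 88 - (46/1)t = 88 - 46t
for any integer t.

j = -40 + 21t, k = 88 - 46t for integer t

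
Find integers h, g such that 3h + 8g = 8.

Step 1: Check solvability.
gcd(3, 8) = 1
Since 1 divides 8, solutions exist.

Step 2: Apply extended Euclidean algorithm to find gcd.
We find integers such that 3*x0 + 8*y0 = 1

Step 3: Scale the particular solution.
Multiply by 8/1 = 8:
h = 24, g = -8

Step 4: Verify.
3*(24) + 8*(-8) = 8 = 8 ✓

h = 24, g = -8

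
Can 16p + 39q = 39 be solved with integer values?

Step 1: Compute gcd(16, 39).
gcd(16, 39) = 1

Step 2: Check divisibility.
Does 1 divide 39? 39 = 1 x 39, so yes.

By the theorem on linear Diophantine equations, 16p + 39q = 39 has integer solutions if and only if gcd(16, 39) divides 39. Since 1 | 39, solutions exist.

Yes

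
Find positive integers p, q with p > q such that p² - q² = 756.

Factor: p² - q² = (p+q)(p-q) = 756.
We need two factors of 756 with the same parity.
Use p+q = 378 and p-q = 2 (product 378·2 = 756).
Adding: 2p = 380, so p = 190.
Subtracting: 2q = 376, so q = 188.
Check: 190² - 188² = 36100 - 35344 = 756 ✓

p = 190, q = 188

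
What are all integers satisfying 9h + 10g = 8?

Step 1: Compute gcd(9, 10) = 1.
Since 1 divides 8, solutions exist.

Step 2: Find a particular solution using extended Euclidean algorithm.
We get h₀ = -8, g₀ = 8.
Check: 9*-8 + 10*8 = 8 = 8 ✓

Step 3: Write the general solution.
h = -8 + (10/1)t = -8 + 10t
g = 8 - (9/1)t = 8 - 9t
for any integer t.

h = -8 + 10t, g = 8 - 9t for integer t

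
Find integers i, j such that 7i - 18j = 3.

Step 1: Check solvability.
gcd(7, 18) = 1
Since 1 divides 3, solutions exist.

Step 2: Apply extended Euclidean algorithm to find gcd.
We find integers such that 7*x0 + 18*y0 = 1

Step 3: Scale the particular solution.
Multiply by 3/1 = 3:
i = -15, j = -6

Step 4: Verify.
7*(-15) - 18*(-6) = 3 = 3 ✓

i = -15, j = -6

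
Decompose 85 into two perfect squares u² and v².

We need to find integers u, v > 0 such that u² + v² = 85.
Trying u = 2: v² = 85 - 2² = 85 - 4 = 81
v = 9
Check: 2² + 9² = 4 + 81 = 85 ✓

85 = 2² + 9²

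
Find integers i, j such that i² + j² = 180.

We need to find integers i, j > 0 such that i² + j² = 180.
Trying i = 6: j² = 180 - 6² = 180 - 36 = 144
j = 12
Check: 6² + 12² = 36 + 144 = 180 ✓

180 = 6² + 12²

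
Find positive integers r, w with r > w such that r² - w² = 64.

Factor: r² - w² = (r+w)(r-w) = 64.
We need two factors of 64 with the same parity.
Use r+w = 32 and r-w = 2 (product 32·2 = 64).
Adding: 2r = 34, so r = 17.
Subtracting: 2w = 30, so w = 15.
Check: 17² - 15² = 289 - 225 = 64 ✓

r = 17, w = 15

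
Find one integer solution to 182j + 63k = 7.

Step 1: Check solvability.
gcd(182, 63) = 7
Since 7 divides 7, solutions exist.

Step 2: Apply extended Euclidean algorithm to find gcd.
We find integers such that 182*x0 + 63*y0 = 7

Step 3: Scale the particular solution.
Multiply by 7/7 = 1:
j = -1, k = 3

Step 4: Verify.
182*(-1) + 63*(3) = 7 = 7 ✓

j = -1, k = 3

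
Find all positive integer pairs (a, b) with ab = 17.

The positive divisors of 17 are: 1, 17.
Each divisor d gives the pair (d, 17/d):
(1, 17), (17, 1)

(1, 17), (17, 1)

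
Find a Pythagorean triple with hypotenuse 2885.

We need a² + b² = 2885² = 8323225.
Trying: 2875² + 240² = 8265625 + 57600 = 8323225 ✓

(2875, 240, 2885)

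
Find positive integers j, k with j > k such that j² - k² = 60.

Factor: j² - k² = (j+k)(j-k) = 60.
We need two factors of 60 with the same parity.
Use j+k = 30 and j-k = 2 (product 30·2 = 60).
Adding: 2j = 32, so j = 16.
Subtracting: 2k = 28, so k = 14.
Check: 16² - 14² = 256 - 196 = 60 ✓

j = 16, k = 14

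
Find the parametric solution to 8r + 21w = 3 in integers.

Step 1: Compute gcd(8, 21) = 1.
Since 1 divides 3, solutions exist.

Step 2: Find a particular solution using extended Euclidean algorithm.
We get r₀ = 24, w₀ = -9.
Check: 8*24 + 21*-9 = 3 = 3 ✓

Step 3: Write the general solution.
r = 24 + (21/1)t = 24 + 21t
w = -9 - (8/1)t = -9 - 8t
for any integer t.

r = 24 + 21t, w = -9 - 8t for integer t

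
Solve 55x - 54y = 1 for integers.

Step 1: Check solvability.
gcd(55, 54) = 1
Since 1 divides 1, solutions exist.

Step 2: Apply extended Euclidean algorithm to find gcd.
We find integers such that 55*x0 + 54*y0 = 1

Step 3: Scale the particular solution.
Multiply by 1/1 = 1:
x = 1, y = 1

Step 4: Verify.
55*(1) - 54*(1) = 1 = 1 ✓

x = 1, y = 1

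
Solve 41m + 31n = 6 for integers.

Step 1: Check solvability.
gcd(41, 31) = 1
Since 1 divides 6, solutions exist.

Step 2: Apply extended Euclidean algorithm to find gcd.
We find integers such that 41*x0 + 31*y0 = 1

Step 3: Scale the particular solution.
Multiply by 6/1 = 6:
m = -18, n = 24

Step 4: Verify.
41*(-18) + 31*(24) = 6 = 6 ✓

m = -18, n = 24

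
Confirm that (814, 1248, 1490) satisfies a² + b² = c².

Compute a² + b² = 814² + 1248² = 662596 + 1557504 = 2220100
Compute c² = 1490² = 2220100
Since 2220100 = 2220100, confirmed.

Yes, it is a Pythagorean triple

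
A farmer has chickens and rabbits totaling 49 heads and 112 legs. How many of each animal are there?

Let c = chickens, r = rabbits.
Heads: c + r = 49
Legs: 2c + 4r = 112
From the first equation, c = 49 - r. Substitute:
2(49 - r) + 4r = 112
98 + 2r = 112
r = (112 - 98)/2 = 7
c = 49 - 7 = 42

Chickens: 42, Rabbits: 7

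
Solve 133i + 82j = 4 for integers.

Step 1: Check solvability.
gcd(133, 82) = 1
Since 1 divides 4, solutions exist.

Step 2: Apply extended Euclidean algorithm to find gcd.
We find integers such that 133*x0 + 82*y0 = 1

Step 3: Scale the particular solution.
Multiply by 4/1 = 4:
i = 148, j = -240

Step 4: Verify.
133*(148) + 82*(-240) = 4 = 4 ✓

i = 148, j = -240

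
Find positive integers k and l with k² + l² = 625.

We need to find integers k, l > 0 such that k² + l² = 625.
Trying k = 7: l² = 625 - 7² = 625 - 49 = 576
l = 24
Check: 7² + 24² = 49 + 576 = 625 ✓

625 = 7² + 24²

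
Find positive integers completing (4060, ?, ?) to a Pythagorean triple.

We need the other leg and hypotenuse such that 4060² + x² = c².
Take x = 5187, c = 6587: 4060² + 5187² = 16483600 + 26904969 = 43388569 = 6587² ✓
Triple: (5187, 4060, 6587)

(5187, 4060, 6587)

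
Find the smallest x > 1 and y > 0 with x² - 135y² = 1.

We seek the smallest positive integers (x, y) with x² - 135y² = 1, i.e., x² = 135y² + 1.
Try successive y values:
y = 1: x² = 135·1² + 1 = 136, not a perfect square
y = 2: x² = 135·2² + 1 = 541, not a perfect square
y = 3: x² = 135·3² + 1 = 1216, not a perfect square
... continuing the search (or via continued fractions) ...
y = 21: x² = 135·21² + 1 = 59536, x = 244 ✓

Verify: 244² - 135·21² = 59536 - 59535 = 1 ✓

x = 244, y = 21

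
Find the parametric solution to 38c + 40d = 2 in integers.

Step 1: Compute gcd(38, 40) = 2.
Since 2 divides 2, solutions exist.

Step 2: Find a particular solution using extended Euclidean algorithm.
We get c₀ = -1, d₀ = 1.
Check: 38*-1 + 40*1 = 2 = 2 ✓

Step 3: Write the general solution.
c = -1 + (40/2)t = -1 + 20t
d = 1 - (38/2)t = 1 - 19t
for any integer t.

c = -1 + 20t, d = 1 - 19t for integer t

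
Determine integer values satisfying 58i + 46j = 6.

Step 1: Check solvability.
gcd(58, 46) = 2
Since 2 divides 6, solutions exist.

Step 2: Apply extended Euclidean algorithm to find gcd.
We find integers such that 58*x0 + 46*y0 = 2

Step 3: Scale the particular solution.
Multiply by 6/2 = 3:
i = 12, j = -15

Step 4: Verify.
58*(12) + 46*(-15) = 6 = 6 ✓

i = 12, j = -15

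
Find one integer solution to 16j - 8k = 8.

Step 1: Check solvability.
gcd(16, 8) = 8
Since 8 divides 8, solutions exist.

Step 2: Apply extended Euclidean algorithm to find gcd.
We find integers such that 16*x0 + 8*y0 = 8

Step 3: Scale the particular solution.
Multiply by 8/8 = 1:
j = 0, k = -1

Step 4: Verify.
16*(0) - 8*(-1) = 8 = 8 ✓

j = 0, k = -1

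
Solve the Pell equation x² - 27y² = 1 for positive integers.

We seek the smallest positive integers (x, y) with x² - 27y² = 1, i.e., x² = 27y² + 1.
Try successive y values:
y = 1: x² = 27·1² + 1 = 28, not a perfect square
y = 2: x² = 27·2² + 1 = 109, not a perfect square
y = 3: x² = 27·3² + 1 = 244, not a perfect square
... continuing the search (or via continued fractions) ...
y = 5: x² = 27·5² + 1 = 676, x = 26 ✓

Verify: 26² - 27·5² = 676 - 675 = 1 ✓

x = 26, y = 5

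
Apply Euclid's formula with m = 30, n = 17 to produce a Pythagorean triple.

a = m² - n² = 30² - 17² = 900 - 289 = 611
b = 2mn = 2·30·17 = 1020
c = m² + n² = 900 + 289 = 1189
Verify: 611² + 1020² = 373321 + 1040400 = 1413721 = 1189² ✓

(611, 1020, 1189)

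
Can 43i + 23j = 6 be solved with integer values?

Step 1: Compute gcd(43, 23).
gcd(43, 23) = 1

Step 2: Check divisibility.
Does 1 divide 6? 6 = 1 x 6, so yes.

By the theorem on linear Diophantine equations, 43i + 23j = 6 has integer solutions if and only if gcd(43, 23) divides 6. Since 1 | 6, solutions exist.

Yes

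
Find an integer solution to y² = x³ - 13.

Try small integer x values and check whether x³ - 13 is a perfect square.
x = 17: x³ - 13 = 17³ - 13 = 4913 - 13 = 4900
Is 4900 a perfect square? 70² = 4900 ✓
So (x, y) = (17, 70) is a solution.

x = 17, y = 70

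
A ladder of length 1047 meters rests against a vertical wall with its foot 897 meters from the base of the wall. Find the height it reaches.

The ladder, wall, and ground form a right triangle with hypotenuse 1047 and one leg 897.
By the Pythagorean theorem: h² = 1047² - 897² = 1096209 - 804609 = 291600
h = √291600 = 540 meters

540 meters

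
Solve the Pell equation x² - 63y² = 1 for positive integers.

We seek the smallest positive integers (x, y) with x² - 63y² = 1, i.e., x² = 63y² + 1.
Try successive y values:
y = 1: x² = 63·1² + 1 = 64, x = 8 ✓

Verify: 8² - 63·1² = 64 - 63 = 1 ✓

x = 8, y = 1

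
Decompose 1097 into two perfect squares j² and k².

We need to find integers j, k > 0 such that j² + k² = 1097.
Trying j = 16: k² = 1097 - 16² = 1097 - 256 = 841
k = 29
Check: 16² + 29² = 256 + 841 = 1097 ✓

1097 = 16² + 29²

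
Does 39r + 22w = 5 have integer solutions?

Step 1: Compute gcd(39, 22).
gcd(39, 22) = 1

Step 2: Check divisibility.
Does 1 divide 5? 5 = 1 x 5, so yes.

By the theorem on linear Diophantine equations, 39r + 22w = 5 has integer solutions if and only if gcd(39, 22) divides 5. Since 1 | 5, solutions exist.

Yes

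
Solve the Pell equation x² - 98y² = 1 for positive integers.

We seek the smallest positive integers (x, y) with x² - 98y² = 1, i.e., x² = 98y² + 1.
Try successive y values:
y = 1: x² = 98·1² + 1 = 99, not a perfect square
y = 2: x² = 98·2² + 1 = 393, not a perfect square
y = 3: x² = 98·3² + 1 = 883, not a perfect square
... continuing the search (or via continued fractions) ...
y = 10: x² = 98·10² + 1 = 9801, x = 99 ✓

Verify: 99² - 98·10² = 9801 - 9800 = 1 ✓

x = 99, y = 10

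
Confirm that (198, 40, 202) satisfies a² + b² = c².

Compute a² + b² = 198² + 40² = 39204 + 1600 = 40804
Compute c² = 202² = 40804
Since 40804 = 40804, confirmed.

Yes, it is a Pythagorean triple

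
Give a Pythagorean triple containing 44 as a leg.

We need the other leg and hypotenuse such that 44² + x² = c².
Take x = 117, c = 125: 44² + 117² = 1936 + 13689 = 15625 = 125² ✓
Triple: (117, 44, 125)

(117, 44, 125)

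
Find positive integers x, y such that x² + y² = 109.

Search for x with 109 - x² a perfect square.
x = 3: 109 - 3² = 109 - 9 = 100 = 10² ✓
So x = 3, y = 10.

x = 3, y = 10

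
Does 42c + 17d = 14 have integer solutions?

Step 1: Compute gcd(42, 17).
gcd(42, 17) = 1

Step 2: Check divisibility.
Does 1 divide 14? 14 = 1 x 14, so yes.

By the theorem on linear Diophantine equations, 42c + 17d = 14 has integer solutions if and only if gcd(42, 17) divides 14. Since 1 | 14, solutions exist.

Yes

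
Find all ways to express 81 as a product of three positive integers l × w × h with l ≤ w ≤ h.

Iterate l from 1 to ⌊81^(1/3)⌋. For each l dividing 81, iterate w ≥ l with w dividing 81/l, and set h = 81/(l·w).
Triples found (4): (1×1×81), (1×3×27), (1×9×9), (3×3×9)

(1×1×81), (1×3×27), (1×9×9), (3×3×9)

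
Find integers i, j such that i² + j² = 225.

We need to find integers i, j > 0 such that i² + j² = 225.
Trying i = 9: j² = 225 - 9² = 225 - 81 = 144
j = 12
Check: 9² + 12² = 81 + 144 = 225 ✓

225 = 9² + 12²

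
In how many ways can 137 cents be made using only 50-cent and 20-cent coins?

We need non-negative integers (x, y) with 50x + 20y = 137.
For each x from 0 to 2, check if (137 - 50x) is a non-negative multiple of 20.
Solutions (x, y): none
Count: 0

0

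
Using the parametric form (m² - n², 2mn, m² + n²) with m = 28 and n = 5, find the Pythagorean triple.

a = m² - n² = 28² - 5² = 784 - 25 = 759
b = 2mn = 2·28·5 = 280
c = m² + n² = 784 + 25 = 809
Verify: 759² + 280² = 576081 + 78400 = 654481 = 809² ✓

(759, 280, 809)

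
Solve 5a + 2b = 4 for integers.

Step 1: Check solvability.
gcd(5, 2) = 1
Since 1 divides 4, solutions exist.

Step 2: Apply extended Euclidean algorithm to find gcd.
We find integers such that 5*x0 + 2*y0 = 1

Step 3: Scale the particular solution.
Multiply by 4/1 = 4:
a = 4, b = -8

Step 4: Verify.
5*(4) + 2*(-8) = 4 = 4 ✓

a = 4, b = -8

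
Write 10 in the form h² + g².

We need to find integers h, g > 0 such that h² + g² = 10.
Trying h = 1: g² = 10 - 1² = 10 - 1 = 9
g = 3
Check: 1² + 3² = 1 + 9 = 10 ✓

10 = 1² + 3²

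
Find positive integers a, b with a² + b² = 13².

We need a² + b² = 13² = 169.
Trying: 5² + 12² = 25 + 144 = 169 ✓

(5, 12, 13)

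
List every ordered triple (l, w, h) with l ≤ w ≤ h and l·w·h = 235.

Iterate l from 1 to ⌊235^(1/3)⌋. For each l dividing 235, iterate w ≥ l with w dividing 235/l, and set h = 235/(l·w).
Triples found (2): (1×1×235), (1×5×47)

(1×1×235), (1×5×47)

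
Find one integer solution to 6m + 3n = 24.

Step 1: Check solvability.
gcd(6, 3) = 3
Since 3 divides 24, solutions exist.

Step 2: Apply extended Euclidean algorithm to find gcd.
We find integers such that 6*x0 + 3*y0 = 3

Step 3: Scale the particular solution.
Multiply by 24/3 = 8:
m = 0, n = 8

Step 4: Verify.
6*(0) + 3*(8) = 24 = 24 ✓

m = 0, n = 8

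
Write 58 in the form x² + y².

We need to find integers x, y > 0 such that x² + y² = 58.
Trying x = 3: y² = 58 - 3² = 58 - 9 = 49
y = 7
Check: 3² + 7² = 9 + 49 = 58 ✓

58 = 3² + 7²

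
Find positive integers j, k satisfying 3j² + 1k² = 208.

Try small values of j and check whether (208 - 3j²)/1 is a perfect square.
j = 8: 3·8² = 192, so 1k² = 208 - 192 = 16, giving k² = 16, k = 4.
Check: 3·8² + 1·4² = 192 + 16 = 208 ✓

j = 8, k = 4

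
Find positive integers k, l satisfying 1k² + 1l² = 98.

Try small values of k and check whether (98 - 1k²)/1 is a perfect square.
k = 7: 1·7² = 49, so 1l² = 98 - 49 = 49, giving l² = 49, l = 7.
Check: 1·7² + 1·7² = 49 + 49 = 98 ✓

k = 7, l = 7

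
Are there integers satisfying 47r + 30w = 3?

Step 1: Compute gcd(47, 30).
gcd(47, 30) = 1

Step 2: Check divisibility.
Does 1 divide 3? 3 = 1 x 3, so yes.

By the theorem on linear Diophantine equations, 47r + 30w = 3 has integer solutions if and only if gcd(47, 30) divides 3. Since 1 | 3, solutions exist.

Yes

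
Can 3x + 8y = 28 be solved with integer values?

Step 1: Compute gcd(3, 8).
gcd(3, 8) = 1

Step 2: Check divisibility.
Does 1 divide 28? 28 = 1 x 28, so yes.

By the theorem on linear Diophantine equations, 3x + 8y = 28 has integer solutions if and only if gcd(3, 8) divides 28. Since 1 | 28, solutions exist.

Yes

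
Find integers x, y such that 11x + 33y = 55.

Step 1: Check solvability.
gcd(11, 33) = 11
Since 11 divides 55, solutions exist.

Step 2: Apply extended Euclidean algorithm to find gcd.
We find integers such that 11*x0 + 33*y0 = 11

Step 3: Scale the particular solution.
Multiply by 55/11 = 5:
x = 5, y = 0

Step 4: Verify.
11*(5) + 33*(0) = 55 = 55 ✓

x = 5, y = 0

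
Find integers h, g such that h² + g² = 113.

We need to find integers h, g > 0 such that h² + g² = 113.
Trying h = 7: g² = 113 - 7² = 113 - 49 = 64
g = 8
Check: 7² + 8² = 49 + 64 = 113 ✓

113 = 7² + 8²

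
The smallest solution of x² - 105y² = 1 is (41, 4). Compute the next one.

Solutions to x² - Dy² = 1 are generated by powers of (x₀ + y₀√D).
The next solution satisfies x₁ + y₁√105 = (x₀ + y₀√105)², giving:
x₁ = x₀² + 105y₀² = 41² + 105·4² = 1681 + 1680 = 3361
y₁ = 2x₀y₀ = 2·41·4 = 328

Verify: 3361² - 105·328² = 11296321 - 11296320 = 1 ✓

x = 3361, y = 328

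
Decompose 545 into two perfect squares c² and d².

We need to find integers c, d > 0 such that c² + d² = 545.
Trying c = 4: d² = 545 - 4² = 545 - 16 = 529
d = 23
Check: 4² + 23² = 16 + 529 = 545 ✓

545 = 4² + 23²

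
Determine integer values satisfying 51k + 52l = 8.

Step 1: Check solvability.
gcd(51, 52) = 1
Since 1 divides 8, solutions exist.

Step 2: Apply extended Euclidean algorithm to find gcd.
We find integers such that 51*x0 + 52*y0 = 1

Step 3: Scale the particular solution.
Multiply by 8/1 = 8:
k = -8, l = 8

Step 4: Verify.
51*(-8) + 52*(8) = 8 = 8 ✓

k = -8, l = 8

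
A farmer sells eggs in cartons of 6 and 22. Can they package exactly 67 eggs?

We need non-negative a, b with 6a + 22b = 67.
gcd(6, 22) = 2, and 2 does not divide 67.
No integer solutions exist.

No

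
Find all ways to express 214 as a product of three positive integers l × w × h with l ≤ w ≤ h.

Iterate l from 1 to ⌊214^(1/3)⌋. For each l dividing 214, iterate w ≥ l with w dividing 214/l, and set h = 214/(l·w).
Triples found (2): (1×1×214), (1×2×107)

(1×1×214), (1×2×107)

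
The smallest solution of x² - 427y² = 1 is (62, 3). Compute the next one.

Solutions to x² - Dy² = 1 are generated by powers of (x₀ + y₀√D).
The next solution satisfies x₁ + y₁√427 = (x₀ + y₀√427)², giving:
x₁ = x₀² + 427y₀² = 62² + 427·3² = 3844 + 3843 = 7687
y₁ = 2x₀y₀ = 2·62·3 = 372

Verify: 7687² - 427·372² = 59089969 - 59089968 = 1 ✓

x = 7687, y = 372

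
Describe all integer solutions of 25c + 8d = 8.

Step 1: Compute gcd(25, 8) = 1.
Since 1 divides 8, solutions exist.

Step 2: Find a particular solution using extended Euclidean algorithm.
We get c₀ = 8, d₀ = -24.
Check: 25*8 + 8*-24 = 8 = 8 ✓

Step 3: Write the general solution.
c = 8 + (8/1)t = 8 + 8t
d = -24 - (25/1)t = -24 - 25t
for any integer t.

c = 8 + 8t, d = -24 - 25t for integer t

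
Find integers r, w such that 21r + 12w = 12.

Step 1: Check solvability.
gcd(21, 12) = 3
Since 3 divides 12, solutions exist.

Step 2: Apply extended Euclidean algorithm to find gcd.
We find integers such that 21*x0 + 12*y0 = 3

Step 3: Scale the particular solution.
Multiply by 12/3 = 4:
r = -4, w = 8

Step 4: Verify.
21*(-4) + 12*(8) = 12 = 12 ✓

r = -4, w = 8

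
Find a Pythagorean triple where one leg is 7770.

We need the other leg and hypotenuse such that 7770² + x² = c².
Take x = 28224, c = 29274: 7770² + 28224² = 60372900 + 796594176 = 856967076 = 29274² ✓
Triple: (7770, 28224, 29274)

(7770, 28224, 29274)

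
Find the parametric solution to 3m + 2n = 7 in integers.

Step 1: Compute gcd(3, 2) = 1.
Since 1 divides 7, solutions exist.

Step 2: Find a particular solution using extended Euclidean algorithm.
We get m₀ = 7, n₀ = -7.
Check: 3*7 + 2*-7 = 7 = 7 ✓

Step 3: Write the general solution.
m = 7 + (2/1)t = 7 + 2t
n = -7 - (3/1)t = -7 - 3t
for any integer t.

m = 7 + 2t, n = -7 - 3t for integer t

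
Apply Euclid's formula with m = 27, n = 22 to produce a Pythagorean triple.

a = m² - n² = 27² - 22² = 729 - 484 = 245
b = 2mn = 2·27·22 = 1188
c = m² + n² = 729 + 484 = 1213
Verify: 245² + 1188² = 60025 + 1411344 = 1471369 = 1213² ✓

(245, 1188, 1213)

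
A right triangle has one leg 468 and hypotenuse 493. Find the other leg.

a² = c² - b² = 243049 - 219024 = 24025
a = 155

155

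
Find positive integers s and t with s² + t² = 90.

We need to find integers s, t > 0 such that s² + t² = 90.
Trying s = 3: t² = 90 - 3² = 90 - 9 = 81
t = 9
Check: 3² + 9² = 9 + 81 = 90 ✓

90 = 3² + 9²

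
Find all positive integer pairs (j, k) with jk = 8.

The positive divisors of 8 are: 1, 2, 4, 8.
Each divisor d gives the pair (d, 8/d):
(1, 8), (2, 4), (4, 2), (8, 1)

(1, 8), (2, 4), (4, 2), (8, 1)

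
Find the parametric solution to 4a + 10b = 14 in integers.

Step 1: Compute gcd(4, 10) = 2.
Since 2 divides 14, solutions exist.

Step 2: Find a particular solution using extended Euclidean algorithm.
We get a₀ = -14, b₀ = 7.
Check: 4*-14 + 10*7 = 14 = 14 ✓

Step 3: Write the general solution.
a = -14 + (10/2)t = -14 + 5t
b = 7 - (4/2)t = 7 - 2t
for any integer t.

a = -14 + 5t, b = 7 - 2t for integer t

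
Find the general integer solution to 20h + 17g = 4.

Step 1: Compute gcd(20, 17) = 1.
Since 1 divides 4, solutions exist.

Step 2: Find a particular solution using extended Euclidean algorithm.
We get h₀ = 24, g₀ = -28.
Check: 20*24 + 17*-28 = 4 = 4 ✓

Step 3: Write the general solution.
h = 24 + (17/1)t = 24 + 17t
g = -28 - (20/1)t = -28 - 20t
for any integer t.

h = 24 + 17t, g = -28 - 20t for integer t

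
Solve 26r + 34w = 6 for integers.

Step 1: Check solvability.
gcd(26, 34) = 2
Since 2 divides 6, solutions exist.

Step 2: Apply extended Euclidean algorithm to find gcd.
We find integers such that 26*x0 + 34*y0 = 2

Step 3: Scale the particular solution.
Multiply by 6/2 = 3:
r = 12, w = -9

Step 4: Verify.
26*(12) + 34*(-9) = 6 = 6 ✓

r = 12, w = -9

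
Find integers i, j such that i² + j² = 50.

We need to find integers i, j > 0 such that i² + j² = 50.
Trying i = 1: j² = 50 - 1² = 50 - 1 = 49
j = 7
Check: 1² + 7² = 1 + 49 = 50 ✓

50 = 1² + 7²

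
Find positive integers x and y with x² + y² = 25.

We need to find integers x, y > 0 such that x² + y² = 25.
Trying x = 3: y² = 25 - 3² = 25 - 9 = 16
y = 4
Check: 3² + 4² = 9 + 16 = 25 ✓

25 = 3² + 4²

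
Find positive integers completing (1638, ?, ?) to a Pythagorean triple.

We need the other leg and hypotenuse such that 1638² + x² = c².
Take x = 616, c = 1750: 1638² + 616² = 2683044 + 379456 = 3062500 = 1750² ✓
Triple: (1638, 616, 1750)

(1638, 616, 1750)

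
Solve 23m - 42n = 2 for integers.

Step 1: Check solvability.
gcd(23, 42) = 1
Since 1 divides 2, solutions exist.

Step 2: Apply extended Euclidean algorithm to find gcd.
We find integers such that 23*x0 + 42*y0 = 1

Step 3: Scale the particular solution.
Multiply by 2/1 = 2:
m = 22, n = 12

Step 4: Verify.
23*(22) - 42*(12) = 2 = 2 ✓

m = 22, n = 12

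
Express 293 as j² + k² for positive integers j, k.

We need to find integers j, k > 0 such that j² + k² = 293.
Trying j = 2: k² = 293 - 2² = 293 - 4 = 289
k = 17
Check: 2² + 17² = 4 + 289 = 293 ✓

293 = 2² + 17²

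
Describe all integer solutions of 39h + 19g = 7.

Step 1: Compute gcd(39, 19) = 1.
Since 1 divides 7, solutions exist.

Step 2: Find a particular solution using extended Euclidean algorithm.
We get h₀ = 7, g₀ = -14.
Check: 39*7 + 19*-14 = 7 = 7 ✓

Step 3: Write the general solution.
h = 7 + (19/1)t = 7 + 19t
g = -14 - (39/1)t = -14 - 39t
for any integer t.

h = 7 + 19t, g = -14 - 39t for integer t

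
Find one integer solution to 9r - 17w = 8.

Step 1: Check solvability.
gcd(9, 17) = 1
Since 1 divides 8, solutions exist.

Step 2: Apply extended Euclidean algorithm to find gcd.
We find integers such that 9*x0 + 17*y0 = 1

Step 3: Scale the particular solution.
Multiply by 8/1 = 8:
r = 16, w = 8

Step 4: Verify.
9*(16) - 17*(8) = 8 = 8 ✓

r = 16, w = 8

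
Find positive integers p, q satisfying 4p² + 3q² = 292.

Try small values of p and check whether (292 - 4p²)/3 is a perfect square.
p = 5: 4·5² = 100, so 3q² = 292 - 100 = 192, giving q² = 64, q = 8.
Check: 4·5² + 3·8² = 100 + 192 = 292 ✓

p = 5, q = 8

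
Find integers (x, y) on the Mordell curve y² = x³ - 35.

Try small integer x values and check whether x³ - 35 is a perfect square.
x = 11: x³ - 35 = 11³ - 35 = 1331 - 35 = 1296
Is 1296 a perfect square? 36² = 1296 ✓
So (x, y) = (11, -36) is a solution.

x = 11, y = -36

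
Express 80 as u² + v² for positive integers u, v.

We need to find integers u, v > 0 such that u² + v² = 80.
Trying u = 4: v² = 80 - 4² = 80 - 16 = 64
v = 8
Check: 4² + 8² = 16 + 64 = 80 ✓

80 = 4² + 8²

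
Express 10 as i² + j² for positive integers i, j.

We need to find integers i, j > 0 such that i² + j² = 10.
Trying i = 1: j² = 10 - 1² = 10 - 1 = 9
j = 3
Check: 1² + 3² = 1 + 9 = 10 ✓

10 = 1² + 3²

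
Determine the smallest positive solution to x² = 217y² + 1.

We seek the smallest positive integers (x, y) with x² - 217y² = 1, i.e., x² = 217y² + 1.
Try successive y values:
y = 1: x² = 217·1² + 1 = 218, not a perfect square
y = 2: x² = 217·2² + 1 = 869, not a perfect square
y = 3: x² = 217·3² + 1 = 1954, not a perfect square
... continuing the search (or via continued fractions) ...
y = 260952: x² = 217·260952² + 1 = 14776820347969, x = 3844063 ✓

Verify: 3844063² - 217·260952² = 14776820347969 - 14776820347968 = 1 ✓

x = 3844063, y = 260952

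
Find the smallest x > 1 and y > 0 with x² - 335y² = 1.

We seek the smallest positive integers (x, y) with x² - 335y² = 1, i.e., x² = 335y² + 1.
Try successive y values:
y = 1: x² = 335·1² + 1 = 336, not a perfect square
y = 2: x² = 335·2² + 1 = 1341, not a perfect square
y = 3: x² = 335·3² + 1 = 3016, not a perfect square
... continuing the search (or via continued fractions) ...
y = 33: x² = 335·33² + 1 = 364816, x = 604 ✓

Verify: 604² - 335·33² = 364816 - 364815 = 1 ✓

x = 604, y = 33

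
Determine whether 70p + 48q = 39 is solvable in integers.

Step 1: Compute gcd(70, 48).
gcd(70, 48) = 2

Step 2: Check divisibility.
Does 2 divide 39? 39 = 2 x 19 + 1, so no.

By the theorem on linear Diophantine equations, 70p + 48q = 39 has integer solutions if and only if gcd(70, 48) divides 39. Since 2 does not divide 39, no solutions exist.

No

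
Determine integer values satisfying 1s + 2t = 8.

Step 1: Check solvability.
gcd(1, 2) = 1
Since 1 divides 8, solutions exist.

Step 2: Apply extended Euclidean algorithm to find gcd.
We find integers such that 1*x0 + 2*y0 = 1

Step 3: Scale the particular solution.
Multiply by 8/1 = 8:
s = 8, t = 0

Step 4: Verify.
1*(8) + 2*(0) = 8 = 8 ✓

s = 8, t = 0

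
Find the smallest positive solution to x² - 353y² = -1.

We need x² = 353y² - 1. Try successive y:
y = 1: x² = 353·1² - 1 = 352, not a perfect square
y = 2: x² = 353·2² - 1 = 1411, not a perfect square
y = 3: x² = 353·3² - 1 = 3176, not a perfect square
...
y = 3793: x² = 353·3793² - 1 = 5078557696 = 71264² ✓
Check: 71264² - 353·3793² = 5078557696 - 5078557697 = -1 ✓

x = 71264, y = 3793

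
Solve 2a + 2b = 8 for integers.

Step 1: Check solvability.
gcd(2, 2) = 2
Since 2 divides 8, solutions exist.

Step 2: Apply extended Euclidean algorithm to find gcd.
We find integers such that 2*x0 + 2*y0 = 2

Step 3: Scale the particular solution.
Multiply by 8/2 = 4:
a = 0, b = 4

Step 4: Verify.
2*(0) + 2*(4) = 8 = 8 ✓

a = 0, b = 4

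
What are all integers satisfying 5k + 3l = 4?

Step 1: Compute gcd(5, 3) = 1.
Since 1 divides 4, solutions exist.

Step 2: Find a particular solution using extended Euclidean algorithm.
We get k₀ = -4, l₀ = 8.
Check: 5*-4 + 3*8 = 4 = 4 ✓

Step 3: Write the general solution.
k = -4 + (3/1)t = -4 + 3t
l = 8 - (5/1)t = 8 - 5t
for any integer t.

k = -4 + 3t, l = 8 - 5t for integer t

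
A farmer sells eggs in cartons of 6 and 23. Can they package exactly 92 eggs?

We need non-negative a, b with 6a + 23b = 92.
gcd(6, 23) = 1 divides 92.
Try a = 0: 23b = 92 - 0 = 92, so b = 4.
One way: 0 cartons of 6 and 4 cartons of 23.

Yes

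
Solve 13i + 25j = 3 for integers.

Step 1: Check solvability.
gcd(13, 25) = 1
Since 1 divides 3, solutions exist.

Step 2: Apply extended Euclidean algorithm to find gcd.
We find integers such that 13*x0 + 25*y0 = 1

Step 3: Scale the particular solution.
Multiply by 3/1 = 3:
i = 6, j = -3

Step 4: Verify.
13*(6) + 25*(-3) = 3 = 3 ✓

i = 6, j = -3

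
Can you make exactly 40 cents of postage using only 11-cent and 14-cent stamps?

We need non-negative x, y with 11x + 14y = 40.
gcd(11, 14) = 1 divides 40, so integer solutions exist, but checking x = 0..3 shows none with y ≥ 0.
So 40 cannot be made with non-negative stamp counts.

No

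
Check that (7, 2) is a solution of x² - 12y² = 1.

Compute x² = 7² = 49
Compute 12y² = 12·2² = 12·4 = 48
x² - 12y² = 49 - 48 = 1
Since this equals 1, (7, 2) is a solution.

Yes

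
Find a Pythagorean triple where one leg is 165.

We need the other leg and hypotenuse such that 165² + x² = c².
Take x = 52, c = 173: 165² + 52² = 27225 + 2704 = 29929 = 173² ✓
Triple: (165, 52, 173)

(165, 52, 173)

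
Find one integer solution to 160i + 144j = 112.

Step 1: Check solvability.
gcd(160, 144) = 16
Since 16 divides 112, solutions exist.

Step 2: Apply extended Euclidean algorithm to find gcd.
We find integers such that 160*x0 + 144*y0 = 16

Step 3: Scale the particular solution.
Multiply by 112/16 = 7:
i = 7, j = -7

Step 4: Verify.
160*(7) + 144*(-7) = 112 = 112 ✓

i = 7, j = -7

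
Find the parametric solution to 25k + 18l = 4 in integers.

Step 1: Compute gcd(25, 18) = 1.
Since 1 divides 4, solutions exist.

Step 2: Find a particular solution using extended Euclidean algorithm.
We get k₀ = -20, l₀ = 28.
Check: 25*-20 + 18*28 = 4 = 4 ✓

Step 3: Write the general solution.
k = -20 + (18/1)t = -20 + 18t
l = 28 - (25/1)t = 28 - 25t
for any integer t.

k = -20 + 18t, l = 28 - 25t for integer t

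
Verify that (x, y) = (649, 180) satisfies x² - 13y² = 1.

Compute x² = 649² = 421201
Compute 13y² = 13·180² = 13·32400 = 421200
x² - 13y² = 421201 - 421200 = 1
Since this equals 1, (649, 180) is a solution.

Yes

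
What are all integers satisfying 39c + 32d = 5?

Step 1: Compute gcd(39, 32) = 1.
Since 1 divides 5, solutions exist.

Step 2: Find a particular solution using extended Euclidean algorithm.
We get c₀ = -45, d₀ = 55.
Check: 39*-45 + 32*55 = 5 = 5 ✓

Step 3: Write the general solution.
c = -45 + (32/1)t = -45 + 32t
d = 55 - (39/1)t = 55 - 39t
for any integer t.

c = -45 + 32t, d = 55 - 39t for integer t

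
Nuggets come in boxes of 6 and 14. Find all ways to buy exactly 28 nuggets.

We need non-negative integers (x, y) with 6x + 14y = 28.
For each x in 0..4, check if 28 - 6x is a non-negative multiple of 14.
x = 0: 14y = 28, y = 2 ✓

(0 boxes of 6, 2 boxes of 14)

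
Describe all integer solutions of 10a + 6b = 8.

Step 1: Compute gcd(10, 6) = 2.
Since 2 divides 8, solutions exist.

Step 2: Find a particular solution using extended Euclidean algorithm.
We get a₀ = -4, b₀ = 8.
Check: 10*-4 + 6*8 = 8 = 8 ✓

Step 3: Write the general solution.
a = -4 + (6/2)t = -4 + 3t
b = 8 - (10/2)t = 8 - 5t
for any integer t.

a = -4 + 3t, b = 8 - 5t for integer t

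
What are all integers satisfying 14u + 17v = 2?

Step 1: Compute gcd(14, 17) = 1.
Since 1 divides 2, solutions exist.

Step 2: Find a particular solution using extended Euclidean algorithm.
We get u₀ = -12, v₀ = 10.
Check: 14*-12 + 17*10 = 2 = 2 ✓

Step 3: Write the general solution.
u = -12 + (17/1)t = -12 + 17t
v = 10 - (14/1)t = 10 - 14t
for any integer t.

u = -12 + 17t, v = 10 - 14t for integer t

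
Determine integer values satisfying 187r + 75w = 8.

Step 1: Check solvability.
gcd(187, 75) = 1
Since 1 divides 8, solutions exist.

Step 2: Apply extended Euclidean algorithm to find gcd.
We find integers such that 187*x0 + 75*y0 = 1

Step 3: Scale the particular solution.
Multiply by 8/1 = 8:
r = -16, w = 40

Step 4: Verify.
187*(-16) + 75*(40) = 8 = 8 ✓

r = -16, w = 40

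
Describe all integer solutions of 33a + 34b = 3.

Step 1: Compute gcd(33, 34) = 1.
Since 1 divides 3, solutions exist.

Step 2: Find a particular solution using extended Euclidean algorithm.
We get a₀ = -3, b₀ = 3.
Check: 33*-3 + 34*3 = 3 = 3 ✓

Step 3: Write the general solution.
a = -3 + (34/1)t = -3 + 34t
b = 3 - (33/1)t = 3 - 33t
for any integer t.

a = -3 + 34t, b = 3 - 33t for integer t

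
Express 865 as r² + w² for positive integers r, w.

We need to find integers r, w > 0 such that r² + w² = 865.
Trying r = 9: w² = 865 - 9² = 865 - 81 = 784
w = 28
Check: 9² + 28² = 81 + 784 = 865 ✓

865 = 9² + 28²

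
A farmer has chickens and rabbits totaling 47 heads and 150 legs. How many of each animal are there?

Let c = chickens, r = rabbits.
Heads: c + r = 47
Legs: 2c + 4r = 150
From the first equation, c = 47 - r. Substitute:
2(47 - r) + 4r = 150
94 + 2r = 150
r = (150 - 94)/2 = 28
c = 47 - 28 = 19

Chickens: 19, Rabbits: 28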